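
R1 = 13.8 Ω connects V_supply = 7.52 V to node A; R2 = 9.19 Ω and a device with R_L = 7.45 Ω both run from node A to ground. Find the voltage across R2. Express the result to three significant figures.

R2 ‖ R_L = (9.19 × 7.45)/(9.19 + 7.45) = 4.115 Ω.
Then V_out = V_supply · R2'/(R1 + R2') = 7.52 × 4.115/17.91 = 1.727 V.

V_out ≈ 1.73 V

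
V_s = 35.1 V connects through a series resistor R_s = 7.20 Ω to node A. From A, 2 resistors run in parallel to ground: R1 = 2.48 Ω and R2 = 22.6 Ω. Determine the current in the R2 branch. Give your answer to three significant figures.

Combine the parallel branches: R_p = (1/2.48 + 1/22.6)⁻¹ = 2.235 Ω.
Node voltage V_A = V_s · R_p/(R_s + R_p) = 35.1 × 0.2369 = 8.314 V.
I(R2) = V_A / R2 = 8.314/22.6 = 0.3679 A.
(Check via current divider: I_total = 3.720 A; share G_k/ΣG = 0.09888 → same result.)

I ≈ 0.368 A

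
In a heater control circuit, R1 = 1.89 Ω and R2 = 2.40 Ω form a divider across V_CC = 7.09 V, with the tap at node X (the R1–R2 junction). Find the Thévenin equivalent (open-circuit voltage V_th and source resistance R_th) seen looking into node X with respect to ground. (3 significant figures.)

V_th ≈ 3.97 V, R_th ≈ 1.06 Ω

With X open, the divider is unloaded: V_th = 7.09 × 2.40/4.290 = 3.966 V.
With V_CC suppressed (replaced by a short), R_th = R1 ‖ R2 = (1.890 × 2.40)/(1.890 + 2.40) = 1.057 Ω.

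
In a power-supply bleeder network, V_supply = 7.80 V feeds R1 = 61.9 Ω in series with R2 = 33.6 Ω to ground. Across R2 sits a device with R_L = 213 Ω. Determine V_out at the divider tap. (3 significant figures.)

V_out ≈ 2.49 V

The load sits in parallel with R2, giving an effective lower resistance R2' = R2·R_L/(R2+R_L) = 29.02 Ω.
Voltage divider with the loaded lower leg: V_out = 7.80 × 29.02/(61.9 + 29.02) = 7.80 × 0.3192 = 2.490 V.
(Unloaded it would be 2.74 V; the load pulls it down.)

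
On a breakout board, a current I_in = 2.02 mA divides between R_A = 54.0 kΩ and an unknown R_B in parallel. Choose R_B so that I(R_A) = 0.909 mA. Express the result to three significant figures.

Two-branch current divider: I_A = I_in · R_B/(R_A + R_B).
With f = 0.4500, R_B = R_A · f/(1−f) = 54.0 × 0.8182 = 44.18 kΩ.

R_B ≈ 44.2 kΩ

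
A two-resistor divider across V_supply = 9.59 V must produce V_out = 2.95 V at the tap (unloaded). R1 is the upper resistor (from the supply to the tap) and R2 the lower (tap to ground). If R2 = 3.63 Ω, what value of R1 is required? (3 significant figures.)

The divider ratio is R2/(R1+R2) = 2.95/9.59 = 0.3076.
Rearranging, R1 = R2·(1−k)/k = 3.63 × 2.251 = 8.171 Ω.

R1 ≈ 8.17 Ω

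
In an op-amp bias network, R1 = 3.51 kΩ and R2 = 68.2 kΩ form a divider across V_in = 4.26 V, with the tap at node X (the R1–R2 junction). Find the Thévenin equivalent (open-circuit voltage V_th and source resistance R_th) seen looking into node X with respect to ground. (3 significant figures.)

With X open, the divider is unloaded: V_th = 4.26 × 68.2/71.71 = 4.051 V.
Looking into X with the source shorted: R_th = R1·R2/(R1+R2) = 3.510 × 68.2/71.71 = 3.338 kΩ.

V_th ≈ 4.05 V, R_th ≈ 3.34 kΩ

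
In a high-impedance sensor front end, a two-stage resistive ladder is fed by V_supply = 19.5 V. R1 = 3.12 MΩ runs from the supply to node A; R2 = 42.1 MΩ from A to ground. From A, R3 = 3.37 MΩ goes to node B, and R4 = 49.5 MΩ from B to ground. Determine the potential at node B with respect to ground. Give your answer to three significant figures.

V_B ≈ 16.1 V

The second stage (R3 + R4 = 52.87 MΩ) loads node A in parallel with R2.
R2 ‖ (R3+R4) = 23.44 MΩ.
V_A = 19.5 × 23.44/(3.12 + 23.44) = 17.21 V.
Then the unloaded second divider: V_B = V_A × R4/(R3+R4) = 17.21 × 0.9363 = 16.11 V.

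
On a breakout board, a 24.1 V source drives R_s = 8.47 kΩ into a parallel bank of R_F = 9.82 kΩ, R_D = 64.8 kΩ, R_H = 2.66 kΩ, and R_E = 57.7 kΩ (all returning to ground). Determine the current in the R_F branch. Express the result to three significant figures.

Combine the parallel branches: R_p = (1/9.82 + 1/64.8 + 1/2.66 + 1/57.7)⁻¹ = 1.959 kΩ.
V_A by voltage divider: V_A = 24.1 × 1.959/(8.47 + 1.959) = 4.526 V.
I(R_F) = V_A / R_F = 4.526/9.82 = 0.4609 mA.

I ≈ 0.461 mA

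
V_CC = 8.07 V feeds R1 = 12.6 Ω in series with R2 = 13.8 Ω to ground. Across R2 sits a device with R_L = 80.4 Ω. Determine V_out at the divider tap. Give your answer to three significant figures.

First combine the lower leg with the load: R2 ‖ R_L = 11.78 Ω.
Then V_out = V_CC · R2'/(R1 + R2') = 8.07 × 11.78/24.38 = 3.899 V.
(Unloaded it would be 4.22 V; the load pulls it down.)

V_out ≈ 3.90 V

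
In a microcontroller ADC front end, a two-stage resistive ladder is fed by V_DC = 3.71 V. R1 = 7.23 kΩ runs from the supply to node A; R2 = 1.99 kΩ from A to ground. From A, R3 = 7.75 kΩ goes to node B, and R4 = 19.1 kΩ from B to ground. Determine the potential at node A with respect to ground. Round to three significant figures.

Looking into the second stage from A: R3 + R4 = 26.85 kΩ appears in parallel with R2.
Effective lower resistance at A: R2 ‖ 26.85 = 1.853 kΩ.
First divider: V_A = V_DC · 1.853/(7.23 + 1.853) = 0.7568 V.

V_A ≈ 0.757 V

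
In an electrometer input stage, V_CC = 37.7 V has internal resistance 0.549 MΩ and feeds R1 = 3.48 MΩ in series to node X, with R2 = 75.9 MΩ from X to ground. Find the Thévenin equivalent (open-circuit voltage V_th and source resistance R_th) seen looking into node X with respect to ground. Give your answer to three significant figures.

V_th ≈ 35.8 V, R_th ≈ 3.83 MΩ

R1' = 0.549 + 3.48 = 4.029 MΩ (source resistance + R1).
Open-circuit (no load on X): V_th = V_CC · R2/(R1' + R2) = 37.7 × 75.9/(4.029 + 75.9) = 35.80 V.
Looking into X with the source shorted: R_th = R1'·R2/(R1'+R2) = 4.029 × 75.9/79.93 = 3.826 MΩ.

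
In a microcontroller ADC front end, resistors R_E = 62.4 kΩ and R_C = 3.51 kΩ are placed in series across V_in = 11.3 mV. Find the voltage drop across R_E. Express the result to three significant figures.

V ≈ 10.7 mV

Series total: ΣR = 62.4 + 3.51 = 65.91 kΩ.
Voltage divider: V = V_in · (62.40 / 65.91) = 11.3 × 0.9467 = 10.70 mV.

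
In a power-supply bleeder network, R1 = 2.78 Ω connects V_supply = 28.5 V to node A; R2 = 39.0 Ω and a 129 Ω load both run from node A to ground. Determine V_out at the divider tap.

V_out ≈ 26.1 V

R2 ‖ R_L = (39.0 × 129)/(39.0 + 129) = 29.95 Ω.
Then V_out = V_supply · R2'/(R1 + R2') = 28.5 × 29.95/32.73 = 26.08 V.
(Unloaded it would be 26.6 V; the load pulls it down.)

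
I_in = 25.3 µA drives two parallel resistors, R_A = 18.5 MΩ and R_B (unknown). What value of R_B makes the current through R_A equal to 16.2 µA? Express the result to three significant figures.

R_B ≈ 32.9 MΩ

In a two-way split, I_A/I_in = R_B/(R_A + R_B).
16.2/25.3 = R_B/(R_A + R_B) → R_B = R_A · (0.6403)/(1 − 0.6403) = 18.5 × 1.780 = 32.93 MΩ.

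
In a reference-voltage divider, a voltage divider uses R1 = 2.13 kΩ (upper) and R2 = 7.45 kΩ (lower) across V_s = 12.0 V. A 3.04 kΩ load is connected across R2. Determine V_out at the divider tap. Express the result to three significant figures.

V_out ≈ 6.04 V

R2 ‖ R_L = (7.45 × 3.04)/(7.45 + 3.04) = 2.159 kΩ.
Then V_out = V_s · R2'/(R1 + R2') = 12.0 × 2.159/4.289 = 6.041 V.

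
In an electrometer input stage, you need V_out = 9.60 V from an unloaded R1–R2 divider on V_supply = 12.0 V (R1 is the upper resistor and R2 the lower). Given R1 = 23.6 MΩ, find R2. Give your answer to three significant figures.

R2 ≈ 94.4 MΩ

V_out/V_supply = R2/(R1+R2) = 0.8000.
So R2 = R1 · V_out/(V_supply − V_out) = 23.6 × 9.60/(12.0 − 9.60) = 23.6 × 4.000 = 94.40 MΩ.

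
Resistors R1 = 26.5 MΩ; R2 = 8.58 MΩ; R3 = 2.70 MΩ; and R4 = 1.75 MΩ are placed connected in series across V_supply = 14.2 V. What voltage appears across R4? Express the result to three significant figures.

V ≈ 0.629 V

Series total: ΣR = 26.5 + 8.58 + 2.70 + 1.75 = 39.53 MΩ.
V = V_supply · R/ΣR = 14.2 × 0.04427 = 0.6286 V.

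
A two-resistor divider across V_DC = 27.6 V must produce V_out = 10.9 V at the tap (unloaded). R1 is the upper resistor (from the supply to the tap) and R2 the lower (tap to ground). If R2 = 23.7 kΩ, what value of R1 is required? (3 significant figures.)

R1 ≈ 36.3 kΩ

Required fraction k = V_out/V_DC = 0.3949.
So R1 = R2 · (V_DC/V_out − 1) = 23.7 × (27.6/10.9 − 1) = 23.7 × 1.532 = 36.31 kΩ.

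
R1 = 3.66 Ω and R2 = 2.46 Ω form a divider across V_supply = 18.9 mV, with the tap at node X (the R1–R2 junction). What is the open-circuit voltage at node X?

V_th is the unloaded tap voltage: V_supply · R2/(R1+R2) = 18.9 × 0.4020 = 7.597 mV.

V_th ≈ 7.60 mV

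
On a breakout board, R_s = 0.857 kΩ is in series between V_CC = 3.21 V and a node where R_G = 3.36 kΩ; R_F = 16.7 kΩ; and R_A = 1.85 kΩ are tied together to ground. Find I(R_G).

I ≈ 0.540 mA

Equivalent of the parallel group: R_p = 1.114 kΩ.
V_A by voltage divider: V_A = 3.21 × 1.114/(0.857 + 1.114) = 1.814 V.
Branch current I = V_A/R_G = 1.814/3.36 = 0.5399 mA.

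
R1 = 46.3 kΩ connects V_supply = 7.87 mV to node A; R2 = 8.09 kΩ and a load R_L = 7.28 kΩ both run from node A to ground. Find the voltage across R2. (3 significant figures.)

The load sits in parallel with R2, giving an effective lower resistance R2' = R2·R_L/(R2+R_L) = 3.832 kΩ.
Now apply the divider: V_out = 7.87 × 0.07644 = 0.6015 mV.

V_out ≈ 0.602 mV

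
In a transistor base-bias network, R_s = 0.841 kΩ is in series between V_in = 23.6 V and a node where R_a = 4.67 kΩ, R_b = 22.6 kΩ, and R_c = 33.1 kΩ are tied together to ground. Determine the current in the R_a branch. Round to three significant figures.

Equivalent of the parallel group: R_p = 3.465 kΩ.
Node voltage V_A = V_in · R_p/(R_s + R_p) = 23.6 × 0.8047 = 18.99 V.
Branch current I = V_A/R_a = 18.99/4.67 = 4.067 mA.

I ≈ 4.07 mA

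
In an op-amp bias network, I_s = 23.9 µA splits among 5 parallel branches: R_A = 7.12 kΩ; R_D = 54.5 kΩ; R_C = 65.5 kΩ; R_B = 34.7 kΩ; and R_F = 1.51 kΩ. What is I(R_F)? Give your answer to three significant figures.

Conductances: ΣG = 1/7.12 + 1/54.5 + 1/65.5 + 1/34.7 + 1/1.51 = 0.8651 (1/kΩ).
Current divider: I(R_F) = I_s · G_k/ΣG = 23.9 × (0.6623/0.8651) = 23.9 × 0.7655 = 18.30 µA.

I ≈ 18.3 µA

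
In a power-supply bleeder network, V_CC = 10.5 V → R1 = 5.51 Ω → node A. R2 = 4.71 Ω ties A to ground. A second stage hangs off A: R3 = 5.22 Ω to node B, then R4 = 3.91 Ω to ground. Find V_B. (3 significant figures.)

The second stage (R3 + R4 = 9.130 Ω) loads node A in parallel with R2.
Effective lower resistance at A: R2 ‖ 9.130 = 3.107 Ω.
First divider: V_A = V_CC · 3.107/(5.51 + 3.107) = 3.786 V.
Stage 2 is unloaded, so V_B = V_A · R4/(R3+R4) = 3.786 × 3.91/9.130 = 1.621 V.

V_B ≈ 1.62 V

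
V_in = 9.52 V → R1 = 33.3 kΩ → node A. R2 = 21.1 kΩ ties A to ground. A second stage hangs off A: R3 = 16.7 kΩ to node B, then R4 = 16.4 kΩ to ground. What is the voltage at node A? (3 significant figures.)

Looking into the second stage from A: R3 + R4 = 33.10 kΩ appears in parallel with R2.
R2 ‖ (R3+R4) = 12.89 kΩ.
First divider: V_A = V_in · 12.89/(33.3 + 12.89) = 2.656 V.

V_A ≈ 2.66 V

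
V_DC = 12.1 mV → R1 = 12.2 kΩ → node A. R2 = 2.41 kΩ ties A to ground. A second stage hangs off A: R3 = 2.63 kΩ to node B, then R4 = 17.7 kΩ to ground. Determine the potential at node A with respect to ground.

V_A ≈ 1.82 mV

Looking into the second stage from A: R3 + R4 = 20.33 kΩ appears in parallel with R2.
Effective lower resistance at A: R2 ‖ 20.33 = 2.155 kΩ.
So V_A = 12.1 × 0.1501 = 1.816 mV.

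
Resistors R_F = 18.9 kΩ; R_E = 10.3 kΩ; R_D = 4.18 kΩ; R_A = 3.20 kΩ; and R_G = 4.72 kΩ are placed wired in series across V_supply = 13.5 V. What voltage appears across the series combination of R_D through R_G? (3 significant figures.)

Series total: ΣR = 18.9 + 10.3 + 4.18 + 3.20 + 4.72 = 41.30 kΩ.
R_{R_D..R_G} = 4.18 + 3.20 + 4.72 = 12.10 kΩ.
Voltage divider: V = V_supply · (12.10 / 41.30) = 13.5 × 0.2930 = 3.955 V.

V ≈ 3.96 V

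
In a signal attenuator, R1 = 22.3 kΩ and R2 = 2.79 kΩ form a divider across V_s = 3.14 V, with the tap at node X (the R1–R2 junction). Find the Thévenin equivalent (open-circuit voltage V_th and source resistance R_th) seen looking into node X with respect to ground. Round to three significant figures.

With X open, the divider is unloaded: V_th = 3.14 × 2.79/25.09 = 0.3492 V.
Looking into X with the source shorted: R_th = R1·R2/(R1+R2) = 22.30 × 2.79/25.09 = 2.480 kΩ.

V_th ≈ 0.349 V, R_th ≈ 2.48 kΩ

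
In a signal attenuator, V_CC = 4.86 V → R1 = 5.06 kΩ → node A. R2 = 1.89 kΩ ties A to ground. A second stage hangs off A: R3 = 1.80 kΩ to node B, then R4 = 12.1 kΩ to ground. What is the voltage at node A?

V_A ≈ 1.20 V

The second stage (R3 + R4 = 13.90 kΩ) loads node A in parallel with R2.
Effective lower resistance at A: R2 ‖ 13.90 = 1.664 kΩ.
V_A = 4.86 × 1.664/(5.06 + 1.664) = 1.203 V.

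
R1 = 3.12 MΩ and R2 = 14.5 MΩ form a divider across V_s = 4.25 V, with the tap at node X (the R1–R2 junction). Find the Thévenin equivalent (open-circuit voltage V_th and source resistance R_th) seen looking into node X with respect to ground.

Open-circuit (no load on X): V_th = V_s · R2/(R1 + R2) = 4.25 × 14.5/(3.120 + 14.5) = 3.497 V.
Zeroing V_s shorts the top of R1 to ground, so R_th = R1 ‖ R2 = 2.568 MΩ.

V_th ≈ 3.50 V, R_th ≈ 2.57 MΩ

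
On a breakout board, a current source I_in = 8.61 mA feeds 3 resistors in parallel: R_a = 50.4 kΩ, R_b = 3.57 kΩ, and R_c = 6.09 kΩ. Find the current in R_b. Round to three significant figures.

ΣG = 1/50.4 + 1/3.57 + 1/6.09 = 0.4642.
By the current-divider rule, I = I_in · G_k/ΣG = 8.61 × 0.6035 = 5.196 mA.

I ≈ 5.20 mA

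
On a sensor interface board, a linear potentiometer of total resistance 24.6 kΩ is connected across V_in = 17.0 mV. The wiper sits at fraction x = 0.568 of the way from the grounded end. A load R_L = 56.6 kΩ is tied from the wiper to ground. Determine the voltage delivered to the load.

V_out ≈ 8.73 mV

Split the track: R_lower = x·R_p = 13.97 kΩ, R_upper = (1−x)·R_p = 10.63 kΩ.
Lower segment in parallel with the load: 13.97 ‖ 56.6 = 11.21 kΩ.
Loaded-divider output: V_out = 17.0 × 0.5133 = 8.725 mV.
(Unloaded: V_out = x·V_in = 9.66 mV.)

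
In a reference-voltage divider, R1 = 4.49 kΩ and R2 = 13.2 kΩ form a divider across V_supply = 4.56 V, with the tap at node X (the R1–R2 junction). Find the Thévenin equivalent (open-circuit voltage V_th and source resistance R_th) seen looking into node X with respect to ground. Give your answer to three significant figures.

With X open, the divider is unloaded: V_th = 4.56 × 13.2/17.69 = 3.403 V.
Zeroing V_supply shorts the top of R1 to ground, so R_th = R1 ‖ R2 = 3.350 kΩ.

V_th ≈ 3.40 V, R_th ≈ 3.35 kΩ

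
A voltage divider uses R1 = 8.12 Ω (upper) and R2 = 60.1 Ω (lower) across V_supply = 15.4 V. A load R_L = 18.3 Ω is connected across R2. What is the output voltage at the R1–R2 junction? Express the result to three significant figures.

V_out ≈ 9.75 V

First combine the lower leg with the load: R2 ‖ R_L = 14.03 Ω.
Then V_out = V_supply · R2'/(R1 + R2') = 15.4 × 14.03/22.15 = 9.754 V.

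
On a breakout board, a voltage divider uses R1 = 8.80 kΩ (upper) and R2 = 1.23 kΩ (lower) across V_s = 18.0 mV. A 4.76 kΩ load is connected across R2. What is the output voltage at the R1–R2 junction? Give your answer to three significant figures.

First combine the lower leg with the load: R2 ‖ R_L = 0.9774 kΩ.
Voltage divider with the loaded lower leg: V_out = 18.0 × 0.9774/(8.80 + 0.9774) = 18.0 × 0.09997 = 1.799 mV.
(Unloaded it would be 2.21 mV; the load pulls it down.)

V_out ≈ 1.80 mV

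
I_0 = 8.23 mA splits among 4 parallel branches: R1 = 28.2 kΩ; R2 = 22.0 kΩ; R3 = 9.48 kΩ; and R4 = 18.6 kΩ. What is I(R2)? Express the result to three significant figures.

I ≈ 1.56 mA

ΣG = 1/28.2 + 1/22.0 + 1/9.48 + 1/18.6 = 0.2402.
R2 takes the fraction G_k/ΣG = 0.04545/0.2402 = 0.1893, so I = 8.23 × 0.1893 = 1.558 mA.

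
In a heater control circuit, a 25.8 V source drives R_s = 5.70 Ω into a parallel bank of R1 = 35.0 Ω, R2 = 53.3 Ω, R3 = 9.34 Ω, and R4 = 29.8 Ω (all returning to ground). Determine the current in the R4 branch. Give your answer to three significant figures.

I ≈ 0.418 A

Parallel bank: R_p = 1/(1/35.0 + 1/53.3 + 1/9.34 + 1/29.8) = 5.320 Ω.
V_A = 25.8 × 5.320/11.02 = 12.46 V.
I(R4) = V_A / R4 = 12.46/29.8 = 0.4180 A.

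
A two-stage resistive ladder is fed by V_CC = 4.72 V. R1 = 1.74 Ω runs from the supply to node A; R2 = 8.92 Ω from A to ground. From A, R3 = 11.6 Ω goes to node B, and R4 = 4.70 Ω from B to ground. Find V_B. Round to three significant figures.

V_B ≈ 1.05 V

Looking into the second stage from A: R3 + R4 = 16.30 Ω appears in parallel with R2.
R2 ‖ (R3+R4) = 5.765 Ω.
First divider: V_A = V_CC · 5.765/(1.74 + 5.765) = 3.626 V.
V_B = V_A × 0.2883 = 1.045 V.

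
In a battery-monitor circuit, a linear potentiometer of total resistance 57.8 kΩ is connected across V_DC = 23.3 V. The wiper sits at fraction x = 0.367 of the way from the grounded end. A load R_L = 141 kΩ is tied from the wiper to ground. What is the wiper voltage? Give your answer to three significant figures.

V_out ≈ 7.81 V

Split the track: R_lower = x·R_p = 21.21 kΩ, R_upper = (1−x)·R_p = 36.59 kΩ.
R_L loads the lower segment: effective lower R = 18.44 kΩ.
Then V_out = V_DC · 18.44/(36.59 + 18.44) = 7.808 V.
(Unloaded: V_out = x·V_DC = 8.55 V.)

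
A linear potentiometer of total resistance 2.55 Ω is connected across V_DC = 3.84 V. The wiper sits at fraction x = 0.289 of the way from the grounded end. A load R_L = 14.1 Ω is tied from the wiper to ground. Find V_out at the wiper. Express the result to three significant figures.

The pot divides into 1.813 Ω above the wiper and 0.7369 Ω below.
R_L loads the lower segment: effective lower R = 0.7003 Ω.
V_out = 3.84 × 0.7003/(1.813 + 0.7003) = 1.070 V.

V_out ≈ 1.07 V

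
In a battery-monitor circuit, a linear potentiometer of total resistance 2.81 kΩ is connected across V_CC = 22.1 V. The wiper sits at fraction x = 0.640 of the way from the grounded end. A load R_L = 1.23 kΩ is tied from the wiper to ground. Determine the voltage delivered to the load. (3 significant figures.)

Split the track: R_lower = x·R_p = 1.798 kΩ, R_upper = (1−x)·R_p = 1.012 kΩ.
(x·R_p) ‖ R_L = 0.7304 kΩ.
Loaded-divider output: V_out = 22.1 × 0.4193 = 9.266 V.

V_out ≈ 9.27 V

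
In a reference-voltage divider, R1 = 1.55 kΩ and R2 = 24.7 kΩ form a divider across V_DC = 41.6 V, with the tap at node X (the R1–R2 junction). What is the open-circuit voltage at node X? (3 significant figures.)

V_th is the unloaded tap voltage: V_DC · R2/(R1+R2) = 41.6 × 0.9410 = 39.14 V.

V_th ≈ 39.1 V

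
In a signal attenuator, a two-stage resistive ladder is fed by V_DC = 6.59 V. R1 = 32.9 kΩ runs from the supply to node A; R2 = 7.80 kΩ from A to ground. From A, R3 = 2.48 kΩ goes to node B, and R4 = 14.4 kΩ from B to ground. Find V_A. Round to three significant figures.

Node A sees R2 in parallel with the series input of stage 2, R3 + R4 = 16.88 kΩ.
Effective lower resistance at A: R2 ‖ 16.88 = 5.335 kΩ.
V_A = 6.59 × 5.335/(32.9 + 5.335) = 0.9195 V.

V_A ≈ 0.919 V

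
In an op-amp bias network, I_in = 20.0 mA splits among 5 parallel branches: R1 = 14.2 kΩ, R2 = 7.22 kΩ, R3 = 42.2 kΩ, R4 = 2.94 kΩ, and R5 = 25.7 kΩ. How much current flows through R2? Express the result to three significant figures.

I ≈ 4.53 mA

ΣG = 1/14.2 + 1/7.22 + 1/42.2 + 1/2.94 + 1/25.7 = 0.6117.
R2 takes the fraction G_k/ΣG = 0.1385/0.6117 = 0.2264, so I = 20.0 × 0.2264 = 4.529 mA.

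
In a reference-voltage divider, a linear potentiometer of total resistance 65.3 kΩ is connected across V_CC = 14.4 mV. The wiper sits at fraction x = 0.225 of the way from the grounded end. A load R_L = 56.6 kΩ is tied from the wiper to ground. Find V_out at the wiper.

The pot divides into 50.61 kΩ above the wiper and 14.69 kΩ below.
R_L loads the lower segment: effective lower R = 11.66 kΩ.
Loaded-divider output: V_out = 14.4 × 0.1873 = 2.697 mV.

V_out ≈ 2.70 mV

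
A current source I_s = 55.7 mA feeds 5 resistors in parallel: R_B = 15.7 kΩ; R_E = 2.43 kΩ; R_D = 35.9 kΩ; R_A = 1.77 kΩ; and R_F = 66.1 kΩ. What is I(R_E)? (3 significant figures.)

I ≈ 21.2 mA

Conductances: ΣG = 1/15.7 + 1/2.43 + 1/35.9 + 1/1.77 + 1/66.1 = 1.083 (1/kΩ).
Current divider: I(R_E) = I_s · G_k/ΣG = 55.7 × (0.4115/1.083) = 55.7 × 0.3799 = 21.16 mA.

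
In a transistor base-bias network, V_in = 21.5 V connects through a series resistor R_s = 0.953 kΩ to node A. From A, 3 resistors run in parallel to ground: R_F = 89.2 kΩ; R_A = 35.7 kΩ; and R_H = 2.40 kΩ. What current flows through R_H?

I ≈ 6.25 mA

Combine the parallel branches: R_p = (1/89.2 + 1/35.7 + 1/2.40)⁻¹ = 2.194 kΩ.
V_A = 21.5 × 2.194/3.147 = 14.99 V.
Branch current I = V_A/R_H = 14.99/2.40 = 6.245 mA.
(Equivalently: I_total = 6.833 mA, then current-divider fraction G_k/ΣG = 0.9140.)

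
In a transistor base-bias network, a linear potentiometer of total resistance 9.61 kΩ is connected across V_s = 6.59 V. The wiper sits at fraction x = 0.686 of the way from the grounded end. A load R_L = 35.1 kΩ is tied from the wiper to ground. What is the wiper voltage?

V_out ≈ 4.27 V

Split the track: R_lower = x·R_p = 6.592 kΩ, R_upper = (1−x)·R_p = 3.018 kΩ.
(x·R_p) ‖ R_L = 5.550 kΩ.
V_out = 6.59 × 5.550/(3.018 + 5.550) = 4.269 V.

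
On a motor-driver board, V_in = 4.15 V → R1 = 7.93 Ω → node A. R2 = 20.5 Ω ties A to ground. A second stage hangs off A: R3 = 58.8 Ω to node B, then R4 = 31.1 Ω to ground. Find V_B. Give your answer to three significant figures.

Node A sees R2 in parallel with the series input of stage 2, R3 + R4 = 89.90 Ω.
Effective lower resistance at A: R2 ‖ 89.90 = 16.69 Ω.
V_A = 4.15 × 16.69/(7.93 + 16.69) = 2.813 V.
Then the unloaded second divider: V_B = V_A × R4/(R3+R4) = 2.813 × 0.3459 = 0.9733 V.

V_B ≈ 0.973 V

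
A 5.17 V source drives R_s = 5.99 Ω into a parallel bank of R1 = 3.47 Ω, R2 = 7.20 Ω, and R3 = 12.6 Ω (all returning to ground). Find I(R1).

I ≈ 0.369 A

Combine the parallel branches: R_p = (1/3.47 + 1/7.20 + 1/12.6)⁻¹ = 1.975 Ω.
Node voltage V_A = V_in · R_p/(R_s + R_p) = 5.17 × 0.2479 = 1.282 V.
Branch current I = V_A/R1 = 1.282/3.47 = 0.3694 A.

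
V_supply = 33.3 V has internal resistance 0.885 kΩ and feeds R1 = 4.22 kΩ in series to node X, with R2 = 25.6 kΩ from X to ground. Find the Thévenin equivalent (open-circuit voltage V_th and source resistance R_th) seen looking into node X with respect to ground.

V_th ≈ 27.8 V, R_th ≈ 4.26 kΩ

R1' = 0.885 + 4.22 = 5.105 kΩ (source resistance + R1).
Open-circuit (no load on X): V_th = V_supply · R2/(R1' + R2) = 33.3 × 25.6/(5.105 + 25.6) = 27.76 V.
Looking into X with the source shorted: R_th = R1'·R2/(R1'+R2) = 5.105 × 25.6/30.71 = 4.256 kΩ.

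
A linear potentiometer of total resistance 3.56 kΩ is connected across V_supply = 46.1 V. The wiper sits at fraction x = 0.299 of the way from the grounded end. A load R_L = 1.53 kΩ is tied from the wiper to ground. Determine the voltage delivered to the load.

V_out ≈ 9.27 V

The pot divides into 2.496 kΩ above the wiper and 1.064 kΩ below.
(x·R_p) ‖ R_L = 0.6277 kΩ.
V_out = 46.1 × 0.6277/(2.496 + 0.6277) = 9.265 V.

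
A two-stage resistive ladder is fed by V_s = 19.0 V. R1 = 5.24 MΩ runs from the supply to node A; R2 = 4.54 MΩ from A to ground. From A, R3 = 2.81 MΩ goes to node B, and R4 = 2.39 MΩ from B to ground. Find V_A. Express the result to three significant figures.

Looking into the second stage from A: R3 + R4 = 5.200 MΩ appears in parallel with R2.
Effective lower resistance at A: R2 ‖ 5.200 = 2.424 MΩ.
So V_A = 19.0 × 0.3163 = 6.009 V.

V_A ≈ 6.01 V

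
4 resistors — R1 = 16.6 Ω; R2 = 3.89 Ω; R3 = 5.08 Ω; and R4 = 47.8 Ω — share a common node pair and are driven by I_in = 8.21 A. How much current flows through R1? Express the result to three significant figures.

Total conductance ΣG = 1/16.6 + 1/3.89 + 1/5.08 + 1/47.8 = 0.5351 (units of 1/Ω).
By the current-divider rule, I = I_in · G_k/ΣG = 8.21 × 0.1126 = 0.9243 A.

I ≈ 0.924 A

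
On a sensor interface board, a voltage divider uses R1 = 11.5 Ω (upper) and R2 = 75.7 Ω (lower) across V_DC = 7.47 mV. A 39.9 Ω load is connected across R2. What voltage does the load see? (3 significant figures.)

The load sits in parallel with R2, giving an effective lower resistance R2' = R2·R_L/(R2+R_L) = 26.13 Ω.
Then V_out = V_DC · R2'/(R1 + R2') = 7.47 × 26.13/37.63 = 5.187 mV.

V_out ≈ 5.19 mV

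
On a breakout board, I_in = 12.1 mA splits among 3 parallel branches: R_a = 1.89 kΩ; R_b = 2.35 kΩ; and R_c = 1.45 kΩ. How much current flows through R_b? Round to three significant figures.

I ≈ 3.13 mA

Conductances: ΣG = 1/1.89 + 1/2.35 + 1/1.45 = 1.644 (1/kΩ).
Current divider: I(R_b) = I_in · G_k/ΣG = 12.1 × (0.4255/1.644) = 12.1 × 0.2588 = 3.131 mA.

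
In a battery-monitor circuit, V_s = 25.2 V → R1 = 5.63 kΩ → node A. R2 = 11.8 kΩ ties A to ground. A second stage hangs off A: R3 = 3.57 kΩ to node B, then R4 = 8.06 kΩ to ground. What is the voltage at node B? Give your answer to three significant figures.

Looking into the second stage from A: R3 + R4 = 11.63 kΩ appears in parallel with R2.
Effective lower resistance at A: R2 ‖ 11.63 = 5.857 kΩ.
V_A = 25.2 × 5.857/(5.63 + 5.857) = 12.85 V.
Then the unloaded second divider: V_B = V_A × R4/(R3+R4) = 12.85 × 0.6930 = 8.905 V.

V_B ≈ 8.90 V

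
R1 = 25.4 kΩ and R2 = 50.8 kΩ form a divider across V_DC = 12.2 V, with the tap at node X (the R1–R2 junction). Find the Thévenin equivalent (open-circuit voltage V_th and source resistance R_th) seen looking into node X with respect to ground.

V_th ≈ 8.13 V, R_th ≈ 16.9 kΩ

V_th is the unloaded tap voltage: V_DC · R2/(R1+R2) = 12.2 × 0.6667 = 8.133 V.
Zeroing V_DC shorts the top of R1 to ground, so R_th = R1 ‖ R2 = 16.93 kΩ.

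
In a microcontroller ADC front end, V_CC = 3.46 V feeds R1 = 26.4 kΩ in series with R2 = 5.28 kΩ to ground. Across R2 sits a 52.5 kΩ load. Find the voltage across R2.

V_out ≈ 0.532 V

First combine the lower leg with the load: R2 ‖ R_L = 4.798 kΩ.
Then V_out = V_CC · R2'/(R1 + R2') = 3.46 × 4.798/31.20 = 0.5321 V.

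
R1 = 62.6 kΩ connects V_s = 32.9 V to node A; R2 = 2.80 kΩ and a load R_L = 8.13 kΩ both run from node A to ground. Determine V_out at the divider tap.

V_out ≈ 1.06 V

R2 ‖ R_L = (2.80 × 8.13)/(2.80 + 8.13) = 2.083 kΩ.
Voltage divider with the loaded lower leg: V_out = 32.9 × 2.083/(62.6 + 2.083) = 32.9 × 0.03220 = 1.059 V.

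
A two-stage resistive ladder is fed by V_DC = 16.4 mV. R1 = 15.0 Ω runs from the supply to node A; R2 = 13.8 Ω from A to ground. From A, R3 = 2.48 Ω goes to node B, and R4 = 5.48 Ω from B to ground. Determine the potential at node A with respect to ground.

Looking into the second stage from A: R3 + R4 = 7.960 Ω appears in parallel with R2.
Effective lower resistance at A: R2 ‖ 7.960 = 5.048 Ω.
V_A = 16.4 × 5.048/(15.0 + 5.048) = 4.130 mV.

V_A ≈ 4.13 mV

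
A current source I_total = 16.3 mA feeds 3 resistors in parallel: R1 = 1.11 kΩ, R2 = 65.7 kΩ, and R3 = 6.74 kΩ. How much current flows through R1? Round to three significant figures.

I ≈ 13.8 mA

Conductances: ΣG = 1/1.11 + 1/65.7 + 1/6.74 = 1.064 (1/kΩ).
R1 takes the fraction G_k/ΣG = 0.9009/1.064 = 0.8463, so I = 16.3 × 0.8463 = 13.80 mA.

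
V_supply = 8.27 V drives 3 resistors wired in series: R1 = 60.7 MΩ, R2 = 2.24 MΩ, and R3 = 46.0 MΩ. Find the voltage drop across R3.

V ≈ 3.49 V

ΣR = 60.7 + 2.24 + 46.0 = 108.9 MΩ.
By the voltage-divider rule, V = 8.27 × 46.00/108.9 = 3.492 V.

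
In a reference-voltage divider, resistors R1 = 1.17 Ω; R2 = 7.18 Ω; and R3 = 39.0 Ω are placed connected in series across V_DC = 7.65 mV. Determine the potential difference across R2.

V ≈ 1.16 mV

Series total: ΣR = 1.17 + 7.18 + 39.0 = 47.35 Ω.
V = V_DC · R/ΣR = 7.65 × 0.1516 = 1.160 mV.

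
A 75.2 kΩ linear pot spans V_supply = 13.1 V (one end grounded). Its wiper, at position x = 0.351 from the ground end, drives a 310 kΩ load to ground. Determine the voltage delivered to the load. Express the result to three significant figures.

V_out ≈ 4.36 V

The pot divides into 48.80 kΩ above the wiper and 26.40 kΩ below.
R_L loads the lower segment: effective lower R = 24.32 kΩ.
Then V_out = V_supply · 24.32/(48.80 + 24.32) = 4.357 V.
(Unloaded: V_out = x·V_supply = 4.60 V.)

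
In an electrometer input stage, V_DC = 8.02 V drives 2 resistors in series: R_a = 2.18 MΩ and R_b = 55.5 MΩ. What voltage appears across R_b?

ΣR = 2.18 + 55.5 = 57.68 MΩ.
V = V_DC · R/ΣR = 8.02 × 0.9622 = 7.717 V.

V ≈ 7.72 V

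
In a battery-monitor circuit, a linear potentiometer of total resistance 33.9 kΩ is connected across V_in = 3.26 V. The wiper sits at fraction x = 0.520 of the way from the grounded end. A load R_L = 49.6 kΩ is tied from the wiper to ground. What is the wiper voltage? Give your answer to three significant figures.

The pot divides into 16.27 kΩ above the wiper and 17.63 kΩ below.
Lower segment in parallel with the load: 17.63 ‖ 49.6 = 13.01 kΩ.
V_out = 3.26 × 13.01/(16.27 + 13.01) = 1.448 V.

V_out ≈ 1.45 V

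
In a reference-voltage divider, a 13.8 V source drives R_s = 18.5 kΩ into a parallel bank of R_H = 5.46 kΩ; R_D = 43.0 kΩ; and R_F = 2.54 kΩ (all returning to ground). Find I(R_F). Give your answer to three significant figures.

Equivalent of the parallel group: R_p = 1.666 kΩ.
V_A by voltage divider: V_A = 13.8 × 1.666/(18.5 + 1.666) = 1.140 V.
I(R_F) = V_A / R_F = 1.140/2.54 = 0.4489 mA.

I ≈ 0.449 mA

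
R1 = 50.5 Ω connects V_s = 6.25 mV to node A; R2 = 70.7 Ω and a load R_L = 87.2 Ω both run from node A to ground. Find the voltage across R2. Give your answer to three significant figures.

The load sits in parallel with R2, giving an effective lower resistance R2' = R2·R_L/(R2+R_L) = 39.04 Ω.
Now apply the divider: V_out = 6.25 × 0.4360 = 2.725 mV.

V_out ≈ 2.73 mV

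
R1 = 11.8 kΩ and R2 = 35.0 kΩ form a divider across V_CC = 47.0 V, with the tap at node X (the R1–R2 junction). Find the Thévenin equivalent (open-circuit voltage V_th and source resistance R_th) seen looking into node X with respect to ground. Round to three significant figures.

V_th is the unloaded tap voltage: V_CC · R2/(R1+R2) = 47.0 × 0.7479 = 35.15 V.
Zeroing V_CC shorts the top of R1 to ground, so R_th = R1 ‖ R2 = 8.825 kΩ.

V_th ≈ 35.1 V, R_th ≈ 8.82 kΩ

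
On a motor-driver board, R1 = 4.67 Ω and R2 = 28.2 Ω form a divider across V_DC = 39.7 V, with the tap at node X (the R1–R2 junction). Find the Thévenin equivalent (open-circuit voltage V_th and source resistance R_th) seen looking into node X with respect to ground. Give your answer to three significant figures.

V_th ≈ 34.1 V, R_th ≈ 4.01 Ω

Open-circuit (no load on X): V_th = V_DC · R2/(R1 + R2) = 39.7 × 28.2/(4.670 + 28.2) = 34.06 V.
With V_DC suppressed (replaced by a short), R_th = R1 ‖ R2 = (4.670 × 28.2)/(4.670 + 28.2) = 4.007 Ω.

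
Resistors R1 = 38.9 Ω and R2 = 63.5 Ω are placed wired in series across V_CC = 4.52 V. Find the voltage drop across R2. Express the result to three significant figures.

V ≈ 2.80 V

Total series resistance ΣR = 38.9 + 63.5 = 102.4 Ω.
By the voltage-divider rule, V = 4.52 × 63.50/102.4 = 2.803 V.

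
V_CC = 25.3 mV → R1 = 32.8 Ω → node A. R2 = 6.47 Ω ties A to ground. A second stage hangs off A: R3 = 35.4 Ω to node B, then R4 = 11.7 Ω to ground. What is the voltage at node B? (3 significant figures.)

Looking into the second stage from A: R3 + R4 = 47.10 Ω appears in parallel with R2.
Effective lower resistance at A: R2 ‖ 47.10 = 5.689 Ω.
First divider: V_A = V_CC · 5.689/(32.8 + 5.689) = 3.739 mV.
Stage 2 is unloaded, so V_B = V_A · R4/(R3+R4) = 3.739 × 11.7/47.10 = 0.9289 mV.

V_B ≈ 0.929 mV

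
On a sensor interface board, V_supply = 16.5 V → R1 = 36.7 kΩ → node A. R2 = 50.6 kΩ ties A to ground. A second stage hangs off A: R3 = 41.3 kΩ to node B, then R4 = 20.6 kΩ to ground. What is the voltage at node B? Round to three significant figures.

V_B ≈ 2.37 V

Node A sees R2 in parallel with the series input of stage 2, R3 + R4 = 61.90 kΩ.
R2 ‖ (R3+R4) = 27.84 kΩ.
So V_A = 16.5 × 0.4314 = 7.118 V.
Stage 2 is unloaded, so V_B = V_A · R4/(R3+R4) = 7.118 × 20.6/61.90 = 2.369 V.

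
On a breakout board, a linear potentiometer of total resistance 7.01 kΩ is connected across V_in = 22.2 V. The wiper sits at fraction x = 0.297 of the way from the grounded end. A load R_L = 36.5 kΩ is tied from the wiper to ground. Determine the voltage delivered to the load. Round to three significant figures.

Split the track: R_lower = x·R_p = 2.082 kΩ, R_upper = (1−x)·R_p = 4.928 kΩ.
R_L loads the lower segment: effective lower R = 1.970 kΩ.
Then V_out = V_in · 1.970/(4.928 + 1.970) = 6.339 V.

V_out ≈ 6.34 V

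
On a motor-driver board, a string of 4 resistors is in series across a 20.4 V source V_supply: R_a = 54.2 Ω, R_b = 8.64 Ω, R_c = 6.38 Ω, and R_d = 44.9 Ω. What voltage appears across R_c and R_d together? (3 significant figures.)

Total series resistance ΣR = 54.2 + 8.64 + 6.38 + 44.9 = 114.1 Ω.
R_{R_c..R_d} = 6.38 + 44.9 = 51.28 Ω.
By the voltage-divider rule, V = 20.4 × 51.28/114.1 = 9.167 V.

V ≈ 9.17 V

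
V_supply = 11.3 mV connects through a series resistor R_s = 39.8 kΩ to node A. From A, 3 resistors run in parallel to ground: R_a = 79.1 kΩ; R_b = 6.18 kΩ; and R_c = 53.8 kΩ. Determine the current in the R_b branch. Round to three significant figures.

I ≈ 0.211 µA

Equivalent of the parallel group: R_p = 5.180 kΩ.
V_A by voltage divider: V_A = 11.3 × 5.180/(39.8 + 5.180) = 1.301 mV.
Branch current I = V_A/R_b = 1.301/6.18 = 0.2106 µA.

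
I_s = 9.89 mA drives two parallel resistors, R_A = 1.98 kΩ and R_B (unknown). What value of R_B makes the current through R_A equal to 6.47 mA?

R_B ≈ 3.75 kΩ

Two-branch current divider: I_A = I_s · R_B/(R_A + R_B).
6.47/9.89 = R_B/(R_A + R_B) → R_B = R_A · (0.6542)/(1 − 0.6542) = 1.98 × 1.892 = 3.746 kΩ.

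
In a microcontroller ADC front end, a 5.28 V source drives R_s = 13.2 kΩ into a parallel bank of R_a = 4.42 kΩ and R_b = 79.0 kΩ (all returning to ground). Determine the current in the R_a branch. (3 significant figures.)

I ≈ 0.288 mA

Equivalent of the parallel group: R_p = 4.186 kΩ.
V_A = 5.28 × 4.186/17.39 = 1.271 V.
I(R_a) = V_A / R_a = 1.271/4.42 = 0.2876 mA.
(Equivalently: I_total = 0.3037 mA, then current-divider fraction G_k/ΣG = 0.9470.)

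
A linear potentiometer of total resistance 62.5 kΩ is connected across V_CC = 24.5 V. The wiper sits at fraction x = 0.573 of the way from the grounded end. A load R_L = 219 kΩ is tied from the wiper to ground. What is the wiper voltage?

The pot divides into 26.69 kΩ above the wiper and 35.81 kΩ below.
Lower segment in parallel with the load: 35.81 ‖ 219 = 30.78 kΩ.
V_out = 24.5 × 30.78/(26.69 + 30.78) = 13.12 V.

V_out ≈ 13.1 V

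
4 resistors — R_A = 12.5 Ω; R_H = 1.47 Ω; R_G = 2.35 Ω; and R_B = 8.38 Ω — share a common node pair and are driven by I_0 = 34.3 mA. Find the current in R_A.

I ≈ 2.10 mA

Total conductance ΣG = 1/12.5 + 1/1.47 + 1/2.35 + 1/8.38 = 1.305 (units of 1/Ω).
Current divider: I(R_A) = I_0 · G_k/ΣG = 34.3 × (0.08000/1.305) = 34.3 × 0.06130 = 2.102 mA.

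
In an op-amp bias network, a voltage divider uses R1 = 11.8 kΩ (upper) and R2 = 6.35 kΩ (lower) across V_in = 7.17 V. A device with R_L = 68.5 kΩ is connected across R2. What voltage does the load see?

V_out ≈ 2.37 V

The load sits in parallel with R2, giving an effective lower resistance R2' = R2·R_L/(R2+R_L) = 5.811 kΩ.
Then V_out = V_in · R2'/(R1 + R2') = 7.17 × 5.811/17.61 = 2.366 V.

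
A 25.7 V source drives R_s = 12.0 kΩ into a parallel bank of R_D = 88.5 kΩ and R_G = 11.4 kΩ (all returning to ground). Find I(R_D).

Parallel bank: R_p = 1/(1/88.5 + 1/11.4) = 10.10 kΩ.
Node voltage V_A = V_in · R_p/(R_s + R_p) = 25.7 × 0.4570 = 11.74 V.
I(R_D) = V_A / R_D = 11.74/88.5 = 0.1327 mA.
(Equivalently: I_total = 1.163 mA, then current-divider fraction G_k/ΣG = 0.1141.)

I ≈ 0.133 mA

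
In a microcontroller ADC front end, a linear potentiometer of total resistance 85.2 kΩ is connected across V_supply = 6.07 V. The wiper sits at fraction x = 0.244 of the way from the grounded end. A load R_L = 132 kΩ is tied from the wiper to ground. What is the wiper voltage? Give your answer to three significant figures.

Split the track: R_lower = x·R_p = 20.79 kΩ, R_upper = (1−x)·R_p = 64.41 kΩ.
(x·R_p) ‖ R_L = 17.96 kΩ.
Loaded-divider output: V_out = 6.07 × 0.2180 = 1.323 V.
(Unloaded: V_out = x·V_supply = 1.48 V.)

V_out ≈ 1.32 V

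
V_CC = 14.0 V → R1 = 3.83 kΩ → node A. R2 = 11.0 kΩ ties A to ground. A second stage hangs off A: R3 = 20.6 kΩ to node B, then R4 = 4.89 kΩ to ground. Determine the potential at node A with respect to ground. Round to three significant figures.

Looking into the second stage from A: R3 + R4 = 25.49 kΩ appears in parallel with R2.
R2 ‖ (R3+R4) = 7.684 kΩ.
So V_A = 14.0 × 0.6674 = 9.343 V.

V_A ≈ 9.34 V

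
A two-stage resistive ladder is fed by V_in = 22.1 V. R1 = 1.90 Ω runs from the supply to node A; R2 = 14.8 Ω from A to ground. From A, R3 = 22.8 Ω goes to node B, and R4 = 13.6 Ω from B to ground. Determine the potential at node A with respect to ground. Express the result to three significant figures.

Node A sees R2 in parallel with the series input of stage 2, R3 + R4 = 36.40 Ω.
Effective lower resistance at A: R2 ‖ 36.40 = 10.52 Ω.
First divider: V_A = V_in · 10.52/(1.90 + 10.52) = 18.72 V.

V_A ≈ 18.7 V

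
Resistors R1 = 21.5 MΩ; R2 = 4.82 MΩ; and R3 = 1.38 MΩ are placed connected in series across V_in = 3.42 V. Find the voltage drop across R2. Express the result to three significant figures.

Series total: ΣR = 21.5 + 4.82 + 1.38 = 27.70 MΩ.
Voltage divider: V = V_in · (4.820 / 27.70) = 3.42 × 0.1740 = 0.5951 V.

V ≈ 0.595 V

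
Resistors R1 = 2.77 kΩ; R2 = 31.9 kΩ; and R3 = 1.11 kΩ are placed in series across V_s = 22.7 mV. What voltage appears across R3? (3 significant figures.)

V ≈ 0.704 mV

Series total: ΣR = 2.77 + 31.9 + 1.11 = 35.78 kΩ.
Voltage divider: V = V_s · (1.110 / 35.78) = 22.7 × 0.03102 = 0.7042 mV.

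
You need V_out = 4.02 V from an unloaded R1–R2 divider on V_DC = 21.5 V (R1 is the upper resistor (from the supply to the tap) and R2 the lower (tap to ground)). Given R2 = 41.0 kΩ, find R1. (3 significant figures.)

R1 ≈ 178 kΩ

The divider ratio is R2/(R1+R2) = 4.02/21.5 = 0.1870.
R1 = R2·(1/k − 1) = 41.0 × 4.348 = 178.3 kΩ.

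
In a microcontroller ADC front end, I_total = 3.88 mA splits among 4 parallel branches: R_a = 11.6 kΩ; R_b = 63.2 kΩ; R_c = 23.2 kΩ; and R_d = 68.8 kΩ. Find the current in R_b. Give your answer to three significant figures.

I ≈ 0.385 mA

ΣG = 1/11.6 + 1/63.2 + 1/23.2 + 1/68.8 = 0.1597.
Current divider: I(R_b) = I_total · G_k/ΣG = 3.88 × (0.01582/0.1597) = 3.88 × 0.09910 = 0.3845 mA.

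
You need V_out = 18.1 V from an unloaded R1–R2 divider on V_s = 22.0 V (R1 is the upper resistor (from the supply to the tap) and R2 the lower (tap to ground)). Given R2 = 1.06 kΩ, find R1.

V_out/V_s = R2/(R1+R2) = 0.8227.
R1 = R2·(1/k − 1) = 1.06 × 0.2155 = 0.2284 kΩ.

R1 ≈ 0.228 kΩ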